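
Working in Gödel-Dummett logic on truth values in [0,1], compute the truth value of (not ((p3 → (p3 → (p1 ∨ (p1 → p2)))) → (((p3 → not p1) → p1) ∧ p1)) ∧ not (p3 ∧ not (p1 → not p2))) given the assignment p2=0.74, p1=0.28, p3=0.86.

(p1 → p2): 0.28 ≤ 0.74, so result = 1
(p1 ∨ (p1 → p2)) = max(0.28, 1) = 1
(p3 → (p1 ∨ (p1 → p2))): 0.86 ≤ 1, so result = 1
(p3 → (p3 → (p1 ∨ (p1 → p2)))): 0.86 ≤ 1, so result = 1
not p1: Gödel ¬ of 0.28 = 0 (operand ≠ 0)
(p3 → not p1): 0.86 > 0, so result = 0
((p3 → not p1) → p1): 0 ≤ 0.28, so result = 1
(((p3 → not p1) → p1) ∧ p1) = min(1, 0.28) = 0.28
((p3 → (p3 → (p1 ∨ (p1 → p2)))) → (((p3 → not p1) → p1) ∧ p1)): 1 > 0.28, so result = 0.28
not ((p3 → (p3 → (p1 ∨ (p1 → p2)))) → (((p3 → not p1) → p1) ∧ p1)): Gödel ¬ of 0.28 = 0 (operand ≠ 0)
not p2: Gödel ¬ of 0.74 = 0 (operand ≠ 0)
(p1 → not p2): 0.28 > 0, so result = 0
not (p1 → not p2): Gödel ¬ of 0 = 1 (operand is 0)
(p3 ∧ not (p1 → not p2)) = min(0.86, 1) = 0.86
not (p3 ∧ not (p1 → not p2)): Gödel ¬ of 0.86 = 0 (operand ≠ 0)
(not ((p3 → (p3 → (p1 ∨ (p1 → p2)))) → (((p3 → not p1) → p1) ∧ p1)) ∧ not (p3 ∧ not (p1 → not p2))) = min(0, 0) = 0

0.00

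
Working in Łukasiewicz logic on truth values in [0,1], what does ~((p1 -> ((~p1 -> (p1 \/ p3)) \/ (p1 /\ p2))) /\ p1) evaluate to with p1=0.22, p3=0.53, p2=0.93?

0.78

~p1: Łukasiewicz ¬ gives 1 − 0.22 = 0.78
(p1 \/ p3) = max(0.22, 0.53) = 0.53
(~p1 -> (p1 \/ p3)): min(1, 1 − 0.78 + 0.53) = 0.75
(p1 /\ p2) = min(0.22, 0.93) = 0.22
((~p1 -> (p1 \/ p3)) \/ (p1 /\ p2)) = max(0.75, 0.22) = 0.75
(p1 -> ((~p1 -> (p1 \/ p3)) \/ (p1 /\ p2))): min(1, 1 − 0.22 + 0.75) = 1
((p1 -> ((~p1 -> (p1 \/ p3)) \/ (p1 /\ p2))) /\ p1) = min(1, 0.22) = 0.22
~((p1 -> ((~p1 -> (p1 \/ p3)) \/ (p1 /\ p2))) /\ p1): Łukasiewicz ¬ gives 1 − 0.22 = 0.78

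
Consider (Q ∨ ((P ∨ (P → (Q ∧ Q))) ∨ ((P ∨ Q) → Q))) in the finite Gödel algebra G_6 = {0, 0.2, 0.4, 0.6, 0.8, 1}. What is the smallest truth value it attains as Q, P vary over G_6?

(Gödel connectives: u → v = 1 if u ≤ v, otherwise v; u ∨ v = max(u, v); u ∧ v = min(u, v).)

The minimum is attained at Q = 0, P = 0.2:
  (Q ∧ Q) = min(0, 0) = 0
  (P → (Q ∧ Q)): 0.2 > 0, so result = 0
  (P ∨ (P → (Q ∧ Q))) = max(0.2, 0) = 0.2
  (P ∨ Q) = max(0.2, 0) = 0.2
  ((P ∨ Q) → Q): 0.2 > 0, so result = 0
  ((P ∨ (P → (Q ∧ Q))) ∨ ((P ∨ Q) → Q)) = max(0.2, 0) = 0.2
  (Q ∨ ((P ∨ (P → (Q ∧ Q))) ∨ ((P ∨ Q) → Q))) = max(0, 0.2) = 0.2
Checking all 36 assignments confirms none give a value below 0.20.

0.20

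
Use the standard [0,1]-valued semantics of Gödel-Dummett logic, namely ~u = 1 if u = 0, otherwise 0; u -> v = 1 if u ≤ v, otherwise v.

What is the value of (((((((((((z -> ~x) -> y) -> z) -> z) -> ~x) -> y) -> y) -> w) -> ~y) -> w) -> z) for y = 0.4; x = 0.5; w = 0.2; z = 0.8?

0.80

~x: Gödel ¬ of 0.5 = 0 (operand ≠ 0)
(z -> ~x): 0.8 > 0, so result = 0
((z -> ~x) -> y): 0 ≤ 0.4, so result = 1
(((z -> ~x) -> y) -> z): 1 > 0.8, so result = 0.8
((((z -> ~x) -> y) -> z) -> z): 0.8 ≤ 0.8, so result = 1
~x: Gödel ¬ of 0.5 = 0 (operand ≠ 0)
(((((z -> ~x) -> y) -> z) -> z) -> ~x): 1 > 0, so result = 0
((((((z -> ~x) -> y) -> z) -> z) -> ~x) -> y): 0 ≤ 0.4, so result = 1
(((((((z -> ~x) -> y) -> z) -> z) -> ~x) -> y) -> y): 1 > 0.4, so result = 0.4
((((((((z -> ~x) -> y) -> z) -> z) -> ~x) -> y) -> y) -> w): 0.4 > 0.2, so result = 0.2
~y: Gödel ¬ of 0.4 = 0 (operand ≠ 0)
(((((((((z -> ~x) -> y) -> z) -> z) -> ~x) -> y) -> y) -> w) -> ~y): 0.2 > 0, so result = 0
((((((((((z -> ~x) -> y) -> z) -> z) -> ~x) -> y) -> y) -> w) -> ~y) -> w): 0 ≤ 0.2, so result = 1
(((((((((((z -> ~x) -> y) -> z) -> z) -> ~x) -> y) -> y) -> w) -> ~y) -> w) -> z): 1 > 0.8, so result = 0.8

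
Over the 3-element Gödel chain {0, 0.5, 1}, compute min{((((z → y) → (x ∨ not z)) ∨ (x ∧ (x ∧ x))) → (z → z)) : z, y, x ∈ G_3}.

1.00

Every assignment gives 1. For instance at z = 0, y = 0, x = 0:
  (z → y): 0 ≤ 0, so result = 1
  not z: Gödel ¬ of 0 = 1 (operand is 0)
  (x ∨ not z) = max(0, 1) = 1
  ((z → y) → (x ∨ not z)): 1 ≤ 1, so result = 1
  (x ∧ x) = min(0, 0) = 0
  (x ∧ (x ∧ x)) = min(0, 0) = 0
  (((z → y) → (x ∨ not z)) ∨ (x ∧ (x ∧ x))) = max(1, 0) = 1
  (z → z): 0 ≤ 0, so result = 1
  ((((z → y) → (x ∨ not z)) ∨ (x ∧ (x ∧ x))) → (z → z)): 1 ≤ 1, so result = 1
All 27 assignments give value 1 — the formula is a G_3-tautology.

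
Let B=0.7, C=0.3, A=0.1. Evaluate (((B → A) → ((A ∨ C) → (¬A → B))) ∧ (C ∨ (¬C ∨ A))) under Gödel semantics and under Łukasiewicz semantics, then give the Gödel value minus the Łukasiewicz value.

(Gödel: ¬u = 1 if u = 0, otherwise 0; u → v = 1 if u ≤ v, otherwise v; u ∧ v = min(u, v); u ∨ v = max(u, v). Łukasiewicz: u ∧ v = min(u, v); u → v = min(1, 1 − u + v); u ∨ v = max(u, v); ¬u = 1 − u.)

Gödel evaluation:
  (B → A): 0.7 > 0.1, so result = 0.1
  (A ∨ C) = max(0.1, 0.3) = 0.3
  ¬A: Gödel ¬ of 0.1 = 0 (operand ≠ 0)
  (¬A → B): 0 ≤ 0.7, so result = 1
  ((A ∨ C) → (¬A → B)): 0.3 ≤ 1, so result = 1
  ((B → A) → ((A ∨ C) → (¬A → B))): 0.1 ≤ 1, so result = 1
  ¬C: Gödel ¬ of 0.3 = 0 (operand ≠ 0)
  (¬C ∨ A) = max(0, 0.1) = 0.1
  (C ∨ (¬C ∨ A)) = max(0.3, 0.1) = 0.3
  (((B → A) → ((A ∨ C) → (¬A → B))) ∧ (C ∨ (¬C ∨ A))) = min(1, 0.3) = 0.3
  Gödel value = 0.3
Łukasiewicz evaluation:
  (B → A): min(1, 1 − 0.7 + 0.1) = 0.4
  (A ∨ C) = max(0.1, 0.3) = 0.3
  ¬A: Łukasiewicz ¬ gives 1 − 0.1 = 0.9
  (¬A → B): min(1, 1 − 0.9 + 0.7) = 0.8
  ((A ∨ C) → (¬A → B)): min(1, 1 − 0.3 + 0.8) = 1
  ((B → A) → ((A ∨ C) → (¬A → B))): min(1, 1 − 0.4 + 1) = 1
  ¬C: Łukasiewicz ¬ gives 1 − 0.3 = 0.7
  (¬C ∨ A) = max(0.7, 0.1) = 0.7
  (C ∨ (¬C ∨ A)) = max(0.3, 0.7) = 0.7
  (((B → A) → ((A ∨ C) → (¬A → B))) ∧ (C ∨ (¬C ∨ A))) = min(1, 0.7) = 0.7
  Łukasiewicz value = 0.7
Difference: 0.3 − 0.7 = -0.40

-0.40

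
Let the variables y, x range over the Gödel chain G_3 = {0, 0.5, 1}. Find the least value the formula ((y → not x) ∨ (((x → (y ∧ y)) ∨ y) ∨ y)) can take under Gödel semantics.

The minimum is attained at y = 0.5, x = 1:
  not x: Gödel ¬ of 1 = 0 (operand ≠ 0)
  (y → not x): 0.5 > 0, so result = 0
  (y ∧ y) = min(0.5, 0.5) = 0.5
  (x → (y ∧ y)): 1 > 0.5, so result = 0.5
  ((x → (y ∧ y)) ∨ y) = max(0.5, 0.5) = 0.5
  (((x → (y ∧ y)) ∨ y) ∨ y) = max(0.5, 0.5) = 0.5
  ((y → not x) ∨ (((x → (y ∧ y)) ∨ y) ∨ y)) = max(0, 0.5) = 0.5
Checking all 9 assignments confirms none give a value below 0.50.

0.50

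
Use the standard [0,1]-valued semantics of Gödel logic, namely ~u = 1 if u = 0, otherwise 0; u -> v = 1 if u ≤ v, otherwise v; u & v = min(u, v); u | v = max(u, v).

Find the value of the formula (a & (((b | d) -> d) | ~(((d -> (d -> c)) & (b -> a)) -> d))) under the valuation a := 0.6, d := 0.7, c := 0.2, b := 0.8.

(b | d) = max(0.8, 0.7) = 0.8
((b | d) -> d): 0.8 > 0.7, so result = 0.7
(d -> c): 0.7 > 0.2, so result = 0.2
(d -> (d -> c)): 0.7 > 0.2, so result = 0.2
(b -> a): 0.8 > 0.6, so result = 0.6
((d -> (d -> c)) & (b -> a)) = min(0.2, 0.6) = 0.2
(((d -> (d -> c)) & (b -> a)) -> d): 0.2 ≤ 0.7, so result = 1
~(((d -> (d -> c)) & (b -> a)) -> d): Gödel ¬ of 1 = 0 (operand ≠ 0)
(((b | d) -> d) | ~(((d -> (d -> c)) & (b -> a)) -> d)) = max(0.7, 0) = 0.7
(a & (((b | d) -> d) | ~(((d -> (d -> c)) & (b -> a)) -> d))) = min(0.6, 0.7) = 0.6

0.60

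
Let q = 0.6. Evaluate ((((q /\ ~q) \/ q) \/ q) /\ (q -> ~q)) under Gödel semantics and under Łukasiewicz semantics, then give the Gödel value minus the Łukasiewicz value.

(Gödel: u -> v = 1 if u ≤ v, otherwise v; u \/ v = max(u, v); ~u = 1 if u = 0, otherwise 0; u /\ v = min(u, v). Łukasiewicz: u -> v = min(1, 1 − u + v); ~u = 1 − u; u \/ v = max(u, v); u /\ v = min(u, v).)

Gödel evaluation:
  ~q: Gödel ¬ of 0.6 = 0 (operand ≠ 0)
  (q /\ ~q) = min(0.6, 0) = 0
  ((q /\ ~q) \/ q) = max(0, 0.6) = 0.6
  (((q /\ ~q) \/ q) \/ q) = max(0.6, 0.6) = 0.6
  ~q: Gödel ¬ of 0.6 = 0 (operand ≠ 0)
  (q -> ~q): 0.6 > 0, so result = 0
  ((((q /\ ~q) \/ q) \/ q) /\ (q -> ~q)) = min(0.6, 0) = 0
  Gödel value = 0
Łukasiewicz evaluation:
  ~q: Łukasiewicz ¬ gives 1 − 0.6 = 0.4
  (q /\ ~q) = min(0.6, 0.4) = 0.4
  ((q /\ ~q) \/ q) = max(0.4, 0.6) = 0.6
  (((q /\ ~q) \/ q) \/ q) = max(0.6, 0.6) = 0.6
  ~q: Łukasiewicz ¬ gives 1 − 0.6 = 0.4
  (q -> ~q): min(1, 1 − 0.6 + 0.4) = 0.8
  ((((q /\ ~q) \/ q) \/ q) /\ (q -> ~q)) = min(0.6, 0.8) = 0.6
  Łukasiewicz value = 0.6
Difference: 0 − 0.6 = -0.60

-0.60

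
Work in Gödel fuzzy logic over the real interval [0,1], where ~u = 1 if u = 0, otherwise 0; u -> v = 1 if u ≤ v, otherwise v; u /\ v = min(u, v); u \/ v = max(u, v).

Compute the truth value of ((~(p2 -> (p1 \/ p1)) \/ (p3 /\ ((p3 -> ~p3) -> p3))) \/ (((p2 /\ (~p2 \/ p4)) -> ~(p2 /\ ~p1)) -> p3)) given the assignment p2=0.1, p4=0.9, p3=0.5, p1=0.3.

(p1 \/ p1) = max(0.3, 0.3) = 0.3
(p2 -> (p1 \/ p1)): 0.1 ≤ 0.3, so result = 1
~(p2 -> (p1 \/ p1)): Gödel ¬ of 1 = 0 (operand ≠ 0)
~p3: Gödel ¬ of 0.5 = 0 (operand ≠ 0)
(p3 -> ~p3): 0.5 > 0, so result = 0
((p3 -> ~p3) -> p3): 0 ≤ 0.5, so result = 1
(p3 /\ ((p3 -> ~p3) -> p3)) = min(0.5, 1) = 0.5
(~(p2 -> (p1 \/ p1)) \/ (p3 /\ ((p3 -> ~p3) -> p3))) = max(0, 0.5) = 0.5
~p2: Gödel ¬ of 0.1 = 0 (operand ≠ 0)
(~p2 \/ p4) = max(0, 0.9) = 0.9
(p2 /\ (~p2 \/ p4)) = min(0.1, 0.9) = 0.1
~p1: Gödel ¬ of 0.3 = 0 (operand ≠ 0)
(p2 /\ ~p1) = min(0.1, 0) = 0
~(p2 /\ ~p1): Gödel ¬ of 0 = 1 (operand is 0)
((p2 /\ (~p2 \/ p4)) -> ~(p2 /\ ~p1)): 0.1 ≤ 1, so result = 1
(((p2 /\ (~p2 \/ p4)) -> ~(p2 /\ ~p1)) -> p3): 1 > 0.5, so result = 0.5
((~(p2 -> (p1 \/ p1)) \/ (p3 /\ ((p3 -> ~p3) -> p3))) \/ (((p2 /\ (~p2 \/ p4)) -> ~(p2 /\ ~p1)) -> p3)) = max(0.5, 0.5) = 0.5

0.50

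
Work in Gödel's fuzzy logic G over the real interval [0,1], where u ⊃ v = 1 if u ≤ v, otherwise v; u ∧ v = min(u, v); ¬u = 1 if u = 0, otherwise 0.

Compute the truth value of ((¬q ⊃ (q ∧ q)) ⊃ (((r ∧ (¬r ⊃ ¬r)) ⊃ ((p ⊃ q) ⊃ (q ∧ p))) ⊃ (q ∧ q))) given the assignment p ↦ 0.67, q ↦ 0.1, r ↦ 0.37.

¬q: Gödel ¬ of 0.1 = 0 (operand ≠ 0)
(q ∧ q) = min(0.1, 0.1) = 0.1
(¬q ⊃ (q ∧ q)): 0 ≤ 0.1, so result = 1
¬r: Gödel ¬ of 0.37 = 0 (operand ≠ 0)
¬r: Gödel ¬ of 0.37 = 0 (operand ≠ 0)
(¬r ⊃ ¬r): 0 ≤ 0, so result = 1
(r ∧ (¬r ⊃ ¬r)) = min(0.37, 1) = 0.37
(p ⊃ q): 0.67 > 0.1, so result = 0.1
(q ∧ p) = min(0.1, 0.67) = 0.1
((p ⊃ q) ⊃ (q ∧ p)): 0.1 ≤ 0.1, so result = 1
((r ∧ (¬r ⊃ ¬r)) ⊃ ((p ⊃ q) ⊃ (q ∧ p))): 0.37 ≤ 1, so result = 1
(q ∧ q) = min(0.1, 0.1) = 0.1
(((r ∧ (¬r ⊃ ¬r)) ⊃ ((p ⊃ q) ⊃ (q ∧ p))) ⊃ (q ∧ q)): 1 > 0.1, so result = 0.1
((¬q ⊃ (q ∧ q)) ⊃ (((r ∧ (¬r ⊃ ¬r)) ⊃ ((p ⊃ q) ⊃ (q ∧ p))) ⊃ (q ∧ q))): 1 > 0.1, so result = 0.1

0.10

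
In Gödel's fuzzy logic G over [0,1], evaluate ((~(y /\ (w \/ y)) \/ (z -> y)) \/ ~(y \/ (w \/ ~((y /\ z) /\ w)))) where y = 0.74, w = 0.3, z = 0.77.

(w \/ y) = max(0.3, 0.74) = 0.74
(y /\ (w \/ y)) = min(0.74, 0.74) = 0.74
~(y /\ (w \/ y)): Gödel ¬ of 0.74 = 0 (operand ≠ 0)
(z -> y): 0.77 > 0.74, so result = 0.74
(~(y /\ (w \/ y)) \/ (z -> y)) = max(0, 0.74) = 0.74
(y /\ z) = min(0.74, 0.77) = 0.74
((y /\ z) /\ w) = min(0.74, 0.3) = 0.3
~((y /\ z) /\ w): Gödel ¬ of 0.3 = 0 (operand ≠ 0)
(w \/ ~((y /\ z) /\ w)) = max(0.3, 0) = 0.3
(y \/ (w \/ ~((y /\ z) /\ w))) = max(0.74, 0.3) = 0.74
~(y \/ (w \/ ~((y /\ z) /\ w))): Gödel ¬ of 0.74 = 0 (operand ≠ 0)
((~(y /\ (w \/ y)) \/ (z -> y)) \/ ~(y \/ (w \/ ~((y /\ z) /\ w)))) = max(0.74, 0) = 0.74

0.74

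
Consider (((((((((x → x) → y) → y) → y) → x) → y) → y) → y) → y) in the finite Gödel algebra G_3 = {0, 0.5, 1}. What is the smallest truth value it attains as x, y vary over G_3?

The minimum is attained at x = 0, y = 0.5:
  (x → x): 0 ≤ 0, so result = 1
  ((x → x) → y): 1 > 0.5, so result = 0.5
  (((x → x) → y) → y): 0.5 ≤ 0.5, so result = 1
  ((((x → x) → y) → y) → y): 1 > 0.5, so result = 0.5
  (((((x → x) → y) → y) → y) → x): 0.5 > 0, so result = 0
  ((((((x → x) → y) → y) → y) → x) → y): 0 ≤ 0.5, so result = 1
  (((((((x → x) → y) → y) → y) → x) → y) → y): 1 > 0.5, so result = 0.5
  ((((((((x → x) → y) → y) → y) → x) → y) → y) → y): 0.5 ≤ 0.5, so result = 1
  (((((((((x → x) → y) → y) → y) → x) → y) → y) → y) → y): 1 > 0.5, so result = 0.5
Checking all 9 assignments confirms none give a value below 0.50.

0.50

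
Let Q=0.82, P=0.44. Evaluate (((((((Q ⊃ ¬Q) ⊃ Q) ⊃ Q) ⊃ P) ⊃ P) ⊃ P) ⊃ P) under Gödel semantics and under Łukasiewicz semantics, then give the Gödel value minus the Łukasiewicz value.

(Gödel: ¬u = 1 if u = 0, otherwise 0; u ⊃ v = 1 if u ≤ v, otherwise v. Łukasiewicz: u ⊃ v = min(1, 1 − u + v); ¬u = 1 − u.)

Gödel evaluation:
  ¬Q: Gödel ¬ of 0.82 = 0 (operand ≠ 0)
  (Q ⊃ ¬Q): 0.82 > 0, so result = 0
  ((Q ⊃ ¬Q) ⊃ Q): 0 ≤ 0.82, so result = 1
  (((Q ⊃ ¬Q) ⊃ Q) ⊃ Q): 1 > 0.82, so result = 0.82
  ((((Q ⊃ ¬Q) ⊃ Q) ⊃ Q) ⊃ P): 0.82 > 0.44, so result = 0.44
  (((((Q ⊃ ¬Q) ⊃ Q) ⊃ Q) ⊃ P) ⊃ P): 0.44 ≤ 0.44, so result = 1
  ((((((Q ⊃ ¬Q) ⊃ Q) ⊃ Q) ⊃ P) ⊃ P) ⊃ P): 1 > 0.44, so result = 0.44
  (((((((Q ⊃ ¬Q) ⊃ Q) ⊃ Q) ⊃ P) ⊃ P) ⊃ P) ⊃ P): 0.44 ≤ 0.44, so result = 1
  Gödel value = 1
Łukasiewicz evaluation:
  ¬Q: Łukasiewicz ¬ gives 1 − 0.82 = 0.18
  (Q ⊃ ¬Q): min(1, 1 − 0.82 + 0.18) = 0.36
  ((Q ⊃ ¬Q) ⊃ Q): min(1, 1 − 0.36 + 0.82) = 1
  (((Q ⊃ ¬Q) ⊃ Q) ⊃ Q): min(1, 1 − 1 + 0.82) = 0.82
  ((((Q ⊃ ¬Q) ⊃ Q) ⊃ Q) ⊃ P): min(1, 1 − 0.82 + 0.44) = 0.62
  (((((Q ⊃ ¬Q) ⊃ Q) ⊃ Q) ⊃ P) ⊃ P): min(1, 1 − 0.62 + 0.44) = 0.82
  ((((((Q ⊃ ¬Q) ⊃ Q) ⊃ Q) ⊃ P) ⊃ P) ⊃ P): min(1, 1 − 0.82 + 0.44) = 0.62
  (((((((Q ⊃ ¬Q) ⊃ Q) ⊃ Q) ⊃ P) ⊃ P) ⊃ P) ⊃ P): min(1, 1 − 0.62 + 0.44) = 0.82
  Łukasiewicz value = 0.82
Difference: 1 − 0.82 = 0.18

0.18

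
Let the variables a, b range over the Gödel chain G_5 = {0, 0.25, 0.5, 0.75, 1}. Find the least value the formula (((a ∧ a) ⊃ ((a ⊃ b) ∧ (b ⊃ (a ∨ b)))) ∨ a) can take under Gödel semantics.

The minimum is attained at a = 0.25, b = 0:
  (a ∧ a) = min(0.25, 0.25) = 0.25
  (a ⊃ b): 0.25 > 0, so result = 0
  (a ∨ b) = max(0.25, 0) = 0.25
  (b ⊃ (a ∨ b)): 0 ≤ 0.25, so result = 1
  ((a ⊃ b) ∧ (b ⊃ (a ∨ b))) = min(0, 1) = 0
  ((a ∧ a) ⊃ ((a ⊃ b) ∧ (b ⊃ (a ∨ b)))): 0.25 > 0, so result = 0
  (((a ∧ a) ⊃ ((a ⊃ b) ∧ (b ⊃ (a ∨ b)))) ∨ a) = max(0, 0.25) = 0.25
Checking all 25 assignments confirms none give a value below 0.25.

0.25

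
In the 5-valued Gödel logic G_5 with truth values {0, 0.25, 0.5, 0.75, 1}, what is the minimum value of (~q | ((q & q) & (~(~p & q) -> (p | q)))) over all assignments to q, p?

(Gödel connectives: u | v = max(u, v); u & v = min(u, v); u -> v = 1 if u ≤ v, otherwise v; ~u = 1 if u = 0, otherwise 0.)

0.25

The minimum is attained at q = 0.25, p = 0:
  ~q: Gödel ¬ of 0.25 = 0 (operand ≠ 0)
  (q & q) = min(0.25, 0.25) = 0.25
  ~p: Gödel ¬ of 0 = 1 (operand is 0)
  (~p & q) = min(1, 0.25) = 0.25
  ~(~p & q): Gödel ¬ of 0.25 = 0 (operand ≠ 0)
  (p | q) = max(0, 0.25) = 0.25
  (~(~p & q) -> (p | q)): 0 ≤ 0.25, so result = 1
  ((q & q) & (~(~p & q) -> (p | q))) = min(0.25, 1) = 0.25
  (~q | ((q & q) & (~(~p & q) -> (p | q)))) = max(0, 0.25) = 0.25
Checking all 25 assignments confirms none give a value below 0.25.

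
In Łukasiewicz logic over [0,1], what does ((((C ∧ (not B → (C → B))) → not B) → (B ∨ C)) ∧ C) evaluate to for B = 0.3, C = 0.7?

0.70

not B: Łukasiewicz ¬ gives 1 − 0.3 = 0.7
(C → B): min(1, 1 − 0.7 + 0.3) = 0.6
(not B → (C → B)): min(1, 1 − 0.7 + 0.6) = 0.9
(C ∧ (not B → (C → B))) = min(0.7, 0.9) = 0.7
not B: Łukasiewicz ¬ gives 1 − 0.3 = 0.7
((C ∧ (not B → (C → B))) → not B): min(1, 1 − 0.7 + 0.7) = 1
(B ∨ C) = max(0.3, 0.7) = 0.7
(((C ∧ (not B → (C → B))) → not B) → (B ∨ C)): min(1, 1 − 1 + 0.7) = 0.7
((((C ∧ (not B → (C → B))) → not B) → (B ∨ C)) ∧ C) = min(0.7, 0.7) = 0.7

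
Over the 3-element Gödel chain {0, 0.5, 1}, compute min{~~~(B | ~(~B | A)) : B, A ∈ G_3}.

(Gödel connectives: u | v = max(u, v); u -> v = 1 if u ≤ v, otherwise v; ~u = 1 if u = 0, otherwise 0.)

0.00

The minimum is attained at B = 0.5, A = 0:
  ~B: Gödel ¬ of 0.5 = 0 (operand ≠ 0)
  (~B | A) = max(0, 0) = 0
  ~(~B | A): Gödel ¬ of 0 = 1 (operand is 0)
  (B | ~(~B | A)) = max(0.5, 1) = 1
  ~(B | ~(~B | A)): Gödel ¬ of 1 = 0 (operand ≠ 0)
  ~~(B | ~(~B | A)): Gödel ¬ of 0 = 1 (operand is 0)
  ~~~(B | ~(~B | A)): Gödel ¬ of 1 = 0 (operand ≠ 0)
Checking all 9 assignments confirms none give a value below 0.00.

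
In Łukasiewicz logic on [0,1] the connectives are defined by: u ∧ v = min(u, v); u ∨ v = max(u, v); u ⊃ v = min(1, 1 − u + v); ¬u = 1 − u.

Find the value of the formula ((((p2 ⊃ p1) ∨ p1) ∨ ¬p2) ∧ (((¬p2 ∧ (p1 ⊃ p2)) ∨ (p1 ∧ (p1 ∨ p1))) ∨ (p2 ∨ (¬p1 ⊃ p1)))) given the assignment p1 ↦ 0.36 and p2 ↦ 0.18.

0.82

(p2 ⊃ p1): min(1, 1 − 0.18 + 0.36) = 1
((p2 ⊃ p1) ∨ p1) = max(1, 0.36) = 1
¬p2: Łukasiewicz ¬ gives 1 − 0.18 = 0.82
(((p2 ⊃ p1) ∨ p1) ∨ ¬p2) = max(1, 0.82) = 1
¬p2: Łukasiewicz ¬ gives 1 − 0.18 = 0.82
(p1 ⊃ p2): min(1, 1 − 0.36 + 0.18) = 0.82
(¬p2 ∧ (p1 ⊃ p2)) = min(0.82, 0.82) = 0.82
(p1 ∨ p1) = max(0.36, 0.36) = 0.36
(p1 ∧ (p1 ∨ p1)) = min(0.36, 0.36) = 0.36
((¬p2 ∧ (p1 ⊃ p2)) ∨ (p1 ∧ (p1 ∨ p1))) = max(0.82, 0.36) = 0.82
¬p1: Łukasiewicz ¬ gives 1 − 0.36 = 0.64
(¬p1 ⊃ p1): min(1, 1 − 0.64 + 0.36) = 0.72
(p2 ∨ (¬p1 ⊃ p1)) = max(0.18, 0.72) = 0.72
(((¬p2 ∧ (p1 ⊃ p2)) ∨ (p1 ∧ (p1 ∨ p1))) ∨ (p2 ∨ (¬p1 ⊃ p1))) = max(0.82, 0.72) = 0.82
((((p2 ⊃ p1) ∨ p1) ∨ ¬p2) ∧ (((¬p2 ∧ (p1 ⊃ p2)) ∨ (p1 ∧ (p1 ∨ p1))) ∨ (p2 ∨ (¬p1 ⊃ p1)))) = min(1, 0.82) = 0.82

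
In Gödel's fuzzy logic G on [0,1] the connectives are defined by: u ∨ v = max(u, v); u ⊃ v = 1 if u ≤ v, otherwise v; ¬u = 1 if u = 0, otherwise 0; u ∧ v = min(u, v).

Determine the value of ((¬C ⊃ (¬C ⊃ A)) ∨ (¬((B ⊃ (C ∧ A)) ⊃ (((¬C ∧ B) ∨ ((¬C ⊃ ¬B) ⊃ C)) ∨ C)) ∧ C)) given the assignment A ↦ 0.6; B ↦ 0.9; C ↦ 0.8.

1.00

¬C: Gödel ¬ of 0.8 = 0 (operand ≠ 0)
¬C: Gödel ¬ of 0.8 = 0 (operand ≠ 0)
(¬C ⊃ A): 0 ≤ 0.6, so result = 1
(¬C ⊃ (¬C ⊃ A)): 0 ≤ 1, so result = 1
(C ∧ A) = min(0.8, 0.6) = 0.6
(B ⊃ (C ∧ A)): 0.9 > 0.6, so result = 0.6
¬C: Gödel ¬ of 0.8 = 0 (operand ≠ 0)
(¬C ∧ B) = min(0, 0.9) = 0
¬C: Gödel ¬ of 0.8 = 0 (operand ≠ 0)
¬B: Gödel ¬ of 0.9 = 0 (operand ≠ 0)
(¬C ⊃ ¬B): 0 ≤ 0, so result = 1
((¬C ⊃ ¬B) ⊃ C): 1 > 0.8, so result = 0.8
((¬C ∧ B) ∨ ((¬C ⊃ ¬B) ⊃ C)) = max(0, 0.8) = 0.8
(((¬C ∧ B) ∨ ((¬C ⊃ ¬B) ⊃ C)) ∨ C) = max(0.8, 0.8) = 0.8
((B ⊃ (C ∧ A)) ⊃ (((¬C ∧ B) ∨ ((¬C ⊃ ¬B) ⊃ C)) ∨ C)): 0.6 ≤ 0.8, so result = 1
¬((B ⊃ (C ∧ A)) ⊃ (((¬C ∧ B) ∨ ((¬C ⊃ ¬B) ⊃ C)) ∨ C)): Gödel ¬ of 1 = 0 (operand ≠ 0)
(¬((B ⊃ (C ∧ A)) ⊃ (((¬C ∧ B) ∨ ((¬C ⊃ ¬B) ⊃ C)) ∨ C)) ∧ C) = min(0, 0.8) = 0
((¬C ⊃ (¬C ⊃ A)) ∨ (¬((B ⊃ (C ∧ A)) ⊃ (((¬C ∧ B) ∨ ((¬C ⊃ ¬B) ⊃ C)) ∨ C)) ∧ C)) = max(1, 0) = 1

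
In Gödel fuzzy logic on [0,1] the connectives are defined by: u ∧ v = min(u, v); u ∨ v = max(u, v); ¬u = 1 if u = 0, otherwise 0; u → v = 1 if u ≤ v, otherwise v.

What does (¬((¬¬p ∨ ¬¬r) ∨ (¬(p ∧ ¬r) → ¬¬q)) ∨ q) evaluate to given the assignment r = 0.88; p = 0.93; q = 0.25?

0.25

¬p: Gödel ¬ of 0.93 = 0 (operand ≠ 0)
¬¬p: Gödel ¬ of 0 = 1 (operand is 0)
¬r: Gödel ¬ of 0.88 = 0 (operand ≠ 0)
¬¬r: Gödel ¬ of 0 = 1 (operand is 0)
(¬¬p ∨ ¬¬r) = max(1, 1) = 1
¬r: Gödel ¬ of 0.88 = 0 (operand ≠ 0)
(p ∧ ¬r) = min(0.93, 0) = 0
¬(p ∧ ¬r): Gödel ¬ of 0 = 1 (operand is 0)
¬q: Gödel ¬ of 0.25 = 0 (operand ≠ 0)
¬¬q: Gödel ¬ of 0 = 1 (operand is 0)
(¬(p ∧ ¬r) → ¬¬q): 1 ≤ 1, so result = 1
((¬¬p ∨ ¬¬r) ∨ (¬(p ∧ ¬r) → ¬¬q)) = max(1, 1) = 1
¬((¬¬p ∨ ¬¬r) ∨ (¬(p ∧ ¬r) → ¬¬q)): Gödel ¬ of 1 = 0 (operand ≠ 0)
(¬((¬¬p ∨ ¬¬r) ∨ (¬(p ∧ ¬r) → ¬¬q)) ∨ q) = max(0, 0.25) = 0.25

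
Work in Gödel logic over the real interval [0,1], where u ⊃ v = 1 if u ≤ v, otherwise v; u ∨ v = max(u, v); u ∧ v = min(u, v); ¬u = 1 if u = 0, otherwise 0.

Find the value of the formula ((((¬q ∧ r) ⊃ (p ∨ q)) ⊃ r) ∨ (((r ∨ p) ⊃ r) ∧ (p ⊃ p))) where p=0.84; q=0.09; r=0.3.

¬q: Gödel ¬ of 0.09 = 0 (operand ≠ 0)
(¬q ∧ r) = min(0, 0.3) = 0
(p ∨ q) = max(0.84, 0.09) = 0.84
((¬q ∧ r) ⊃ (p ∨ q)): 0 ≤ 0.84, so result = 1
(((¬q ∧ r) ⊃ (p ∨ q)) ⊃ r): 1 > 0.3, so result = 0.3
(r ∨ p) = max(0.3, 0.84) = 0.84
((r ∨ p) ⊃ r): 0.84 > 0.3, so result = 0.3
(p ⊃ p): 0.84 ≤ 0.84, so result = 1
(((r ∨ p) ⊃ r) ∧ (p ⊃ p)) = min(0.3, 1) = 0.3
((((¬q ∧ r) ⊃ (p ∨ q)) ⊃ r) ∨ (((r ∨ p) ⊃ r) ∧ (p ⊃ p))) = max(0.3, 0.3) = 0.3

0.30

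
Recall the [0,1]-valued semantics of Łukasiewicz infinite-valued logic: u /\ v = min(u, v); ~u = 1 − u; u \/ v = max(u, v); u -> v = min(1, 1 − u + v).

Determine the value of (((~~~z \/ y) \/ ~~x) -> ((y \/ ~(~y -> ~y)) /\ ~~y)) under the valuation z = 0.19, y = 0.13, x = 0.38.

~z: Łukasiewicz ¬ gives 1 − 0.19 = 0.81
~~z: Łukasiewicz ¬ gives 1 − 0.81 = 0.19
~~~z: Łukasiewicz ¬ gives 1 − 0.19 = 0.81
(~~~z \/ y) = max(0.81, 0.13) = 0.81
~x: Łukasiewicz ¬ gives 1 − 0.38 = 0.62
~~x: Łukasiewicz ¬ gives 1 − 0.62 = 0.38
((~~~z \/ y) \/ ~~x) = max(0.81, 0.38) = 0.81
~y: Łukasiewicz ¬ gives 1 − 0.13 = 0.87
~y: Łukasiewicz ¬ gives 1 − 0.13 = 0.87
(~y -> ~y): min(1, 1 − 0.87 + 0.87) = 1
~(~y -> ~y): Łukasiewicz ¬ gives 1 − 1 = 0
(y \/ ~(~y -> ~y)) = max(0.13, 0) = 0.13
~y: Łukasiewicz ¬ gives 1 − 0.13 = 0.87
~~y: Łukasiewicz ¬ gives 1 − 0.87 = 0.13
((y \/ ~(~y -> ~y)) /\ ~~y) = min(0.13, 0.13) = 0.13
(((~~~z \/ y) \/ ~~x) -> ((y \/ ~(~y -> ~y)) /\ ~~y)): min(1, 1 − 0.81 + 0.13) = 0.32

0.32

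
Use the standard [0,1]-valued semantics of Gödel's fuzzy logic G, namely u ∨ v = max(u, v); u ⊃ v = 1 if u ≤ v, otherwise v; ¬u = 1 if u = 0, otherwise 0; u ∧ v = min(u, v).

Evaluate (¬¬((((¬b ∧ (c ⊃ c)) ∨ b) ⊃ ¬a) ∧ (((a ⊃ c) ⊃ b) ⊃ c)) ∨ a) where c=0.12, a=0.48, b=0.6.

0.48

¬b: Gödel ¬ of 0.6 = 0 (operand ≠ 0)
(c ⊃ c): 0.12 ≤ 0.12, so result = 1
(¬b ∧ (c ⊃ c)) = min(0, 1) = 0
((¬b ∧ (c ⊃ c)) ∨ b) = max(0, 0.6) = 0.6
¬a: Gödel ¬ of 0.48 = 0 (operand ≠ 0)
(((¬b ∧ (c ⊃ c)) ∨ b) ⊃ ¬a): 0.6 > 0, so result = 0
(a ⊃ c): 0.48 > 0.12, so result = 0.12
((a ⊃ c) ⊃ b): 0.12 ≤ 0.6, so result = 1
(((a ⊃ c) ⊃ b) ⊃ c): 1 > 0.12, so result = 0.12
((((¬b ∧ (c ⊃ c)) ∨ b) ⊃ ¬a) ∧ (((a ⊃ c) ⊃ b) ⊃ c)) = min(0, 0.12) = 0
¬((((¬b ∧ (c ⊃ c)) ∨ b) ⊃ ¬a) ∧ (((a ⊃ c) ⊃ b) ⊃ c)): Gödel ¬ of 0 = 1 (operand is 0)
¬¬((((¬b ∧ (c ⊃ c)) ∨ b) ⊃ ¬a) ∧ (((a ⊃ c) ⊃ b) ⊃ c)): Gödel ¬ of 1 = 0 (operand ≠ 0)
(¬¬((((¬b ∧ (c ⊃ c)) ∨ b) ⊃ ¬a) ∧ (((a ⊃ c) ⊃ b) ⊃ c)) ∨ a) = max(0, 0.48) = 0.48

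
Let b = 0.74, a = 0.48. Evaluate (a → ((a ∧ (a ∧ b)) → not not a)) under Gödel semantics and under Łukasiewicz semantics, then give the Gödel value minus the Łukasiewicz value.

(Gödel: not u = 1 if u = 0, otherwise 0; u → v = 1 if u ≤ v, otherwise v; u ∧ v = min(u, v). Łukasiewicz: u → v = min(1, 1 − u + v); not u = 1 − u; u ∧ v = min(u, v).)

0.00

Gödel evaluation:
  (a ∧ b) = min(0.48, 0.74) = 0.48
  (a ∧ (a ∧ b)) = min(0.48, 0.48) = 0.48
  not a: Gödel ¬ of 0.48 = 0 (operand ≠ 0)
  not not a: Gödel ¬ of 0 = 1 (operand is 0)
  ((a ∧ (a ∧ b)) → not not a): 0.48 ≤ 1, so result = 1
  (a → ((a ∧ (a ∧ b)) → not not a)): 0.48 ≤ 1, so result = 1
  Gödel value = 1
Łukasiewicz evaluation:
  (a ∧ b) = min(0.48, 0.74) = 0.48
  (a ∧ (a ∧ b)) = min(0.48, 0.48) = 0.48
  not a: Łukasiewicz ¬ gives 1 − 0.48 = 0.52
  not not a: Łukasiewicz ¬ gives 1 − 0.52 = 0.48
  ((a ∧ (a ∧ b)) → not not a): min(1, 1 − 0.48 + 0.48) = 1
  (a → ((a ∧ (a ∧ b)) → not not a)): min(1, 1 − 0.48 + 1) = 1
  Łukasiewicz value = 1
Difference: 1 − 1 = 0.00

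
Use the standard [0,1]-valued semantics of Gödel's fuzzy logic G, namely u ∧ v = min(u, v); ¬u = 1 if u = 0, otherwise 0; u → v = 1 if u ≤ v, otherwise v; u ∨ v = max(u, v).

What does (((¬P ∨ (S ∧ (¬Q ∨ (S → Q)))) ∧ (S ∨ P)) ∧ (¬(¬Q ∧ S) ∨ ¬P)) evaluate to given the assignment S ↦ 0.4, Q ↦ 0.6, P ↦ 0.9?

0.40

¬P: Gödel ¬ of 0.9 = 0 (operand ≠ 0)
¬Q: Gödel ¬ of 0.6 = 0 (operand ≠ 0)
(S → Q): 0.4 ≤ 0.6, so result = 1
(¬Q ∨ (S → Q)) = max(0, 1) = 1
(S ∧ (¬Q ∨ (S → Q))) = min(0.4, 1) = 0.4
(¬P ∨ (S ∧ (¬Q ∨ (S → Q)))) = max(0, 0.4) = 0.4
(S ∨ P) = max(0.4, 0.9) = 0.9
((¬P ∨ (S ∧ (¬Q ∨ (S → Q)))) ∧ (S ∨ P)) = min(0.4, 0.9) = 0.4
¬Q: Gödel ¬ of 0.6 = 0 (operand ≠ 0)
(¬Q ∧ S) = min(0, 0.4) = 0
¬(¬Q ∧ S): Gödel ¬ of 0 = 1 (operand is 0)
¬P: Gödel ¬ of 0.9 = 0 (operand ≠ 0)
(¬(¬Q ∧ S) ∨ ¬P) = max(1, 0) = 1
(((¬P ∨ (S ∧ (¬Q ∨ (S → Q)))) ∧ (S ∨ P)) ∧ (¬(¬Q ∧ S) ∨ ¬P)) = min(0.4, 1) = 0.4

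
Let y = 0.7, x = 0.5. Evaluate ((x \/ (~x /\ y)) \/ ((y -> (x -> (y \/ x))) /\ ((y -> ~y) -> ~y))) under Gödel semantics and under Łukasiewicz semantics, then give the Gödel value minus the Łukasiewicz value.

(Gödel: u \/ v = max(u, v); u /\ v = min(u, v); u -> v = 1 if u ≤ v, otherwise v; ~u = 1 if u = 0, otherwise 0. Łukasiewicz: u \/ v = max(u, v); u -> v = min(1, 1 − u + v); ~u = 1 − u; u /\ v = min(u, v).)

Gödel evaluation:
  ~x: Gödel ¬ of 0.5 = 0 (operand ≠ 0)
  (~x /\ y) = min(0, 0.7) = 0
  (x \/ (~x /\ y)) = max(0.5, 0) = 0.5
  (y \/ x) = max(0.7, 0.5) = 0.7
  (x -> (y \/ x)): 0.5 ≤ 0.7, so result = 1
  (y -> (x -> (y \/ x))): 0.7 ≤ 1, so result = 1
  ~y: Gödel ¬ of 0.7 = 0 (operand ≠ 0)
  (y -> ~y): 0.7 > 0, so result = 0
  ~y: Gödel ¬ of 0.7 = 0 (operand ≠ 0)
  ((y -> ~y) -> ~y): 0 ≤ 0, so result = 1
  ((y -> (x -> (y \/ x))) /\ ((y -> ~y) -> ~y)) = min(1, 1) = 1
  ((x \/ (~x /\ y)) \/ ((y -> (x -> (y \/ x))) /\ ((y -> ~y) -> ~y))) = max(0.5, 1) = 1
  Gödel value = 1
Łukasiewicz evaluation:
  ~x: Łukasiewicz ¬ gives 1 − 0.5 = 0.5
  (~x /\ y) = min(0.5, 0.7) = 0.5
  (x \/ (~x /\ y)) = max(0.5, 0.5) = 0.5
  (y \/ x) = max(0.7, 0.5) = 0.7
  (x -> (y \/ x)): min(1, 1 − 0.5 + 0.7) = 1
  (y -> (x -> (y \/ x))): min(1, 1 − 0.7 + 1) = 1
  ~y: Łukasiewicz ¬ gives 1 − 0.7 = 0.3
  (y -> ~y): min(1, 1 − 0.7 + 0.3) = 0.6
  ~y: Łukasiewicz ¬ gives 1 − 0.7 = 0.3
  ((y -> ~y) -> ~y): min(1, 1 − 0.6 + 0.3) = 0.7
  ((y -> (x -> (y \/ x))) /\ ((y -> ~y) -> ~y)) = min(1, 0.7) = 0.7
  ((x \/ (~x /\ y)) \/ ((y -> (x -> (y \/ x))) /\ ((y -> ~y) -> ~y))) = max(0.5, 0.7) = 0.7
  Łukasiewicz value = 0.7
Difference: 1 − 0.7 = 0.30

0.30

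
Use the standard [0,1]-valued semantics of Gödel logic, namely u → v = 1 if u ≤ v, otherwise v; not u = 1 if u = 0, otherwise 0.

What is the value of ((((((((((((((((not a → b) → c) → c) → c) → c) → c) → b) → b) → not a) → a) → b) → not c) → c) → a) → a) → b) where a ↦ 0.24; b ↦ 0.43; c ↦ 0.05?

not a: Gödel ¬ of 0.24 = 0 (operand ≠ 0)
(not a → b): 0 ≤ 0.43, so result = 1
((not a → b) → c): 1 > 0.05, so result = 0.05
(((not a → b) → c) → c): 0.05 ≤ 0.05, so result = 1
((((not a → b) → c) → c) → c): 1 > 0.05, so result = 0.05
(((((not a → b) → c) → c) → c) → c): 0.05 ≤ 0.05, so result = 1
((((((not a → b) → c) → c) → c) → c) → c): 1 > 0.05, so result = 0.05
(((((((not a → b) → c) → c) → c) → c) → c) → b): 0.05 ≤ 0.43, so result = 1
((((((((not a → b) → c) → c) → c) → c) → c) → b) → b): 1 > 0.43, so result = 0.43
not a: Gödel ¬ of 0.24 = 0 (operand ≠ 0)
(((((((((not a → b) → c) → c) → c) → c) → c) → b) → b) → not a): 0.43 > 0, so result = 0
((((((((((not a → b) → c) → c) → c) → c) → c) → b) → b) → not a) → a): 0 ≤ 0.24, so result = 1
(((((((((((not a → b) → c) → c) → c) → c) → c) → b) → b) → not a) → a) → b): 1 > 0.43, so result = 0.43
not c: Gödel ¬ of 0.05 = 0 (operand ≠ 0)
((((((((((((not a → b) → c) → c) → c) → c) → c) → b) → b) → not a) → a) → b) → not c): 0.43 > 0, so result = 0
(((((((((((((not a → b) → c) → c) → c) → c) → c) → b) → b) → not a) → a) → b) → not c) → c): 0 ≤ 0.05, so result = 1
((((((((((((((not a → b) → c) → c) → c) → c) → c) → b) → b) → not a) → a) → b) → not c) → c) → a): 1 > 0.24, so result = 0.24
(((((((((((((((not a → b) → c) → c) → c) → c) → c) → b) → b) → not a) → a) → b) → not c) → c) → a) → a): 0.24 ≤ 0.24, so result = 1
((((((((((((((((not a → b) → c) → c) → c) → c) → c) → b) → b) → not a) → a) → b) → not c) → c) → a) → a) → b): 1 > 0.43, so result = 0.43

0.43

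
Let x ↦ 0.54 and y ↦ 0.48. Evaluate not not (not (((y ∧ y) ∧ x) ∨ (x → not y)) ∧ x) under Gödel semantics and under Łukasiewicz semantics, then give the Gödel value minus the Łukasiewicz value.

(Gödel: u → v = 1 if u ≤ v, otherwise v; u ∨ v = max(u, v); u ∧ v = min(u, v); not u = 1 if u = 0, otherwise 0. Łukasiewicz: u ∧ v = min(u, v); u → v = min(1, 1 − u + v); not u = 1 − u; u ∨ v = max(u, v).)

-0.02

Gödel evaluation:
  (y ∧ y) = min(0.48, 0.48) = 0.48
  ((y ∧ y) ∧ x) = min(0.48, 0.54) = 0.48
  not y: Gödel ¬ of 0.48 = 0 (operand ≠ 0)
  (x → not y): 0.54 > 0, so result = 0
  (((y ∧ y) ∧ x) ∨ (x → not y)) = max(0.48, 0) = 0.48
  not (((y ∧ y) ∧ x) ∨ (x → not y)): Gödel ¬ of 0.48 = 0 (operand ≠ 0)
  (not (((y ∧ y) ∧ x) ∨ (x → not y)) ∧ x) = min(0, 0.54) = 0
  not (not (((y ∧ y) ∧ x) ∨ (x → not y)) ∧ x): Gödel ¬ of 0 = 1 (operand is 0)
  not not (not (((y ∧ y) ∧ x) ∨ (x → not y)) ∧ x): Gödel ¬ of 1 = 0 (operand ≠ 0)
  Gödel value = 0
Łukasiewicz evaluation:
  (y ∧ y) = min(0.48, 0.48) = 0.48
  ((y ∧ y) ∧ x) = min(0.48, 0.54) = 0.48
  not y: Łukasiewicz ¬ gives 1 − 0.48 = 0.52
  (x → not y): min(1, 1 − 0.54 + 0.52) = 0.98
  (((y ∧ y) ∧ x) ∨ (x → not y)) = max(0.48, 0.98) = 0.98
  not (((y ∧ y) ∧ x) ∨ (x → not y)): Łukasiewicz ¬ gives 1 − 0.98 = 0.02
  (not (((y ∧ y) ∧ x) ∨ (x → not y)) ∧ x) = min(0.02, 0.54) = 0.02
  not (not (((y ∧ y) ∧ x) ∨ (x → not y)) ∧ x): Łukasiewicz ¬ gives 1 − 0.02 = 0.98
  not not (not (((y ∧ y) ∧ x) ∨ (x → not y)) ∧ x): Łukasiewicz ¬ gives 1 − 0.98 = 0.02
  Łukasiewicz value = 0.02
Difference: 0 − 0.02 = -0.02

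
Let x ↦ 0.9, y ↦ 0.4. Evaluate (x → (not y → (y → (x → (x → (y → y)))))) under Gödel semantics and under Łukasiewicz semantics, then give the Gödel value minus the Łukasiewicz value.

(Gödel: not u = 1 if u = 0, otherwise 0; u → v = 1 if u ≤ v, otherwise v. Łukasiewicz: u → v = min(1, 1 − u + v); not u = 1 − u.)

Gödel evaluation:
  not y: Gödel ¬ of 0.4 = 0 (operand ≠ 0)
  (y → y): 0.4 ≤ 0.4, so result = 1
  (x → (y → y)): 0.9 ≤ 1, so result = 1
  (x → (x → (y → y))): 0.9 ≤ 1, so result = 1
  (y → (x → (x → (y → y)))): 0.4 ≤ 1, so result = 1
  (not y → (y → (x → (x → (y → y))))): 0 ≤ 1, so result = 1
  (x → (not y → (y → (x → (x → (y → y)))))): 0.9 ≤ 1, so result = 1
  Gödel value = 1
Łukasiewicz evaluation:
  not y: Łukasiewicz ¬ gives 1 − 0.4 = 0.6
  (y → y): min(1, 1 − 0.4 + 0.4) = 1
  (x → (y → y)): min(1, 1 − 0.9 + 1) = 1
  (x → (x → (y → y))): min(1, 1 − 0.9 + 1) = 1
  (y → (x → (x → (y → y)))): min(1, 1 − 0.4 + 1) = 1
  (not y → (y → (x → (x → (y → y))))): min(1, 1 − 0.6 + 1) = 1
  (x → (not y → (y → (x → (x → (y → y)))))): min(1, 1 − 0.9 + 1) = 1
  Łukasiewicz value = 1
Difference: 1 − 1 = 0.00

0.00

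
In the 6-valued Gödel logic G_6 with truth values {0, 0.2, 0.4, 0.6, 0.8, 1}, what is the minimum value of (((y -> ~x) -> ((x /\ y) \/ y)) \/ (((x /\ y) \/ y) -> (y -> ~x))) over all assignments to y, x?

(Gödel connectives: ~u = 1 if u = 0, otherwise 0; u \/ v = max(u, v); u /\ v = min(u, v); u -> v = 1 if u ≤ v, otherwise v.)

Every assignment gives 1. For instance at y = 0, x = 0:
  ~x: Gödel ¬ of 0 = 1 (operand is 0)
  (y -> ~x): 0 ≤ 1, so result = 1
  (x /\ y) = min(0, 0) = 0
  ((x /\ y) \/ y) = max(0, 0) = 0
  ((y -> ~x) -> ((x /\ y) \/ y)): 1 > 0, so result = 0
  (x /\ y) = min(0, 0) = 0
  ((x /\ y) \/ y) = max(0, 0) = 0
  ~x: Gödel ¬ of 0 = 1 (operand is 0)
  (y -> ~x): 0 ≤ 1, so result = 1
  (((x /\ y) \/ y) -> (y -> ~x)): 0 ≤ 1, so result = 1
  (((y -> ~x) -> ((x /\ y) \/ y)) \/ (((x /\ y) \/ y) -> (y -> ~x))) = max(0, 1) = 1
All 36 assignments give value 1 — the formula is a G_6-tautology.

1.00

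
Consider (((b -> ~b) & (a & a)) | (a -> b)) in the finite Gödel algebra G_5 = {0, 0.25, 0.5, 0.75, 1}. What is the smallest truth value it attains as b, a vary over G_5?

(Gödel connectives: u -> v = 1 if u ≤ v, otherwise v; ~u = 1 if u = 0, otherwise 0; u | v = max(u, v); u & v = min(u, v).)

0.25

The minimum is attained at b = 0, a = 0.25:
  ~b: Gödel ¬ of 0 = 1 (operand is 0)
  (b -> ~b): 0 ≤ 1, so result = 1
  (a & a) = min(0.25, 0.25) = 0.25
  ((b -> ~b) & (a & a)) = min(1, 0.25) = 0.25
  (a -> b): 0.25 > 0, so result = 0
  (((b -> ~b) & (a & a)) | (a -> b)) = max(0.25, 0) = 0.25
Checking all 25 assignments confirms none give a value below 0.25.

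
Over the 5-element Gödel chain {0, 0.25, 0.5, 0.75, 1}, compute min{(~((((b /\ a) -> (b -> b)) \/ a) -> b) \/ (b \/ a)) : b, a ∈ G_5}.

The minimum is attained at b = 0.25, a = 0:
  (b /\ a) = min(0.25, 0) = 0
  (b -> b): 0.25 ≤ 0.25, so result = 1
  ((b /\ a) -> (b -> b)): 0 ≤ 1, so result = 1
  (((b /\ a) -> (b -> b)) \/ a) = max(1, 0) = 1
  ((((b /\ a) -> (b -> b)) \/ a) -> b): 1 > 0.25, so result = 0.25
  ~((((b /\ a) -> (b -> b)) \/ a) -> b): Gödel ¬ of 0.25 = 0 (operand ≠ 0)
  (b \/ a) = max(0.25, 0) = 0.25
  (~((((b /\ a) -> (b -> b)) \/ a) -> b) \/ (b \/ a)) = max(0, 0.25) = 0.25
Checking all 25 assignments confirms none give a value below 0.25.

0.25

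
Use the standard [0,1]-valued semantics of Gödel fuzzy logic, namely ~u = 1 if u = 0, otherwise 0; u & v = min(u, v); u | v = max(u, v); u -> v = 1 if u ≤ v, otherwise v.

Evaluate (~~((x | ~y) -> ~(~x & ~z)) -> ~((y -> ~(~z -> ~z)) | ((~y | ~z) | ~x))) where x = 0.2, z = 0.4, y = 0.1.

1.00

~y: Gödel ¬ of 0.1 = 0 (operand ≠ 0)
(x | ~y) = max(0.2, 0) = 0.2
~x: Gödel ¬ of 0.2 = 0 (operand ≠ 0)
~z: Gödel ¬ of 0.4 = 0 (operand ≠ 0)
(~x & ~z) = min(0, 0) = 0
~(~x & ~z): Gödel ¬ of 0 = 1 (operand is 0)
((x | ~y) -> ~(~x & ~z)): 0.2 ≤ 1, so result = 1
~((x | ~y) -> ~(~x & ~z)): Gödel ¬ of 1 = 0 (operand ≠ 0)
~~((x | ~y) -> ~(~x & ~z)): Gödel ¬ of 0 = 1 (operand is 0)
~z: Gödel ¬ of 0.4 = 0 (operand ≠ 0)
~z: Gödel ¬ of 0.4 = 0 (operand ≠ 0)
(~z -> ~z): 0 ≤ 0, so result = 1
~(~z -> ~z): Gödel ¬ of 1 = 0 (operand ≠ 0)
(y -> ~(~z -> ~z)): 0.1 > 0, so result = 0
~y: Gödel ¬ of 0.1 = 0 (operand ≠ 0)
~z: Gödel ¬ of 0.4 = 0 (operand ≠ 0)
(~y | ~z) = max(0, 0) = 0
~x: Gödel ¬ of 0.2 = 0 (operand ≠ 0)
((~y | ~z) | ~x) = max(0, 0) = 0
((y -> ~(~z -> ~z)) | ((~y | ~z) | ~x)) = max(0, 0) = 0
~((y -> ~(~z -> ~z)) | ((~y | ~z) | ~x)): Gödel ¬ of 0 = 1 (operand is 0)
(~~((x | ~y) -> ~(~x & ~z)) -> ~((y -> ~(~z -> ~z)) | ((~y | ~z) | ~x))): 1 ≤ 1, so result = 1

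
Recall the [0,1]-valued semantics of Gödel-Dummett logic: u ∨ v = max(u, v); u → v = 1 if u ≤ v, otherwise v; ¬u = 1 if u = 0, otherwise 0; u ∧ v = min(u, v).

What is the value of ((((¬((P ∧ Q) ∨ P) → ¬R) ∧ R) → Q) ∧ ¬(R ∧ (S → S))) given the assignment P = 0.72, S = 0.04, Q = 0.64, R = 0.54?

(P ∧ Q) = min(0.72, 0.64) = 0.64
((P ∧ Q) ∨ P) = max(0.64, 0.72) = 0.72
¬((P ∧ Q) ∨ P): Gödel ¬ of 0.72 = 0 (operand ≠ 0)
¬R: Gödel ¬ of 0.54 = 0 (operand ≠ 0)
(¬((P ∧ Q) ∨ P) → ¬R): 0 ≤ 0, so result = 1
((¬((P ∧ Q) ∨ P) → ¬R) ∧ R) = min(1, 0.54) = 0.54
(((¬((P ∧ Q) ∨ P) → ¬R) ∧ R) → Q): 0.54 ≤ 0.64, so result = 1
(S → S): 0.04 ≤ 0.04, so result = 1
(R ∧ (S → S)) = min(0.54, 1) = 0.54
¬(R ∧ (S → S)): Gödel ¬ of 0.54 = 0 (operand ≠ 0)
((((¬((P ∧ Q) ∨ P) → ¬R) ∧ R) → Q) ∧ ¬(R ∧ (S → S))) = min(1, 0) = 0

0.00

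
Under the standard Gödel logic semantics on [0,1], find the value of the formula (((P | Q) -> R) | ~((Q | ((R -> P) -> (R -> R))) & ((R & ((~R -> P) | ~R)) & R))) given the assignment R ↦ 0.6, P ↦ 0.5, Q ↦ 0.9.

(P | Q) = max(0.5, 0.9) = 0.9
((P | Q) -> R): 0.9 > 0.6, so result = 0.6
(R -> P): 0.6 > 0.5, so result = 0.5
(R -> R): 0.6 ≤ 0.6, so result = 1
((R -> P) -> (R -> R)): 0.5 ≤ 1, so result = 1
(Q | ((R -> P) -> (R -> R))) = max(0.9, 1) = 1
~R: Gödel ¬ of 0.6 = 0 (operand ≠ 0)
(~R -> P): 0 ≤ 0.5, so result = 1
~R: Gödel ¬ of 0.6 = 0 (operand ≠ 0)
((~R -> P) | ~R) = max(1, 0) = 1
(R & ((~R -> P) | ~R)) = min(0.6, 1) = 0.6
((R & ((~R -> P) | ~R)) & R) = min(0.6, 0.6) = 0.6
((Q | ((R -> P) -> (R -> R))) & ((R & ((~R -> P) | ~R)) & R)) = min(1, 0.6) = 0.6
~((Q | ((R -> P) -> (R -> R))) & ((R & ((~R -> P) | ~R)) & R)): Gödel ¬ of 0.6 = 0 (operand ≠ 0)
(((P | Q) -> R) | ~((Q | ((R -> P) -> (R -> R))) & ((R & ((~R -> P) | ~R)) & R))) = max(0.6, 0) = 0.6

0.60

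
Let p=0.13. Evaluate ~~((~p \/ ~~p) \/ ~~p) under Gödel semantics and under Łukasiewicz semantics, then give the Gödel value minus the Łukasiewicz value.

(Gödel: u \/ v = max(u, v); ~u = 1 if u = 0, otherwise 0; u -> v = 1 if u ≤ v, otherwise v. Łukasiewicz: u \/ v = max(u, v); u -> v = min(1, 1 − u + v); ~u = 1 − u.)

Gödel evaluation:
  ~p: Gödel ¬ of 0.13 = 0 (operand ≠ 0)
  ~p: Gödel ¬ of 0.13 = 0 (operand ≠ 0)
  ~~p: Gödel ¬ of 0 = 1 (operand is 0)
  (~p \/ ~~p) = max(0, 1) = 1
  ~p: Gödel ¬ of 0.13 = 0 (operand ≠ 0)
  ~~p: Gödel ¬ of 0 = 1 (operand is 0)
  ((~p \/ ~~p) \/ ~~p) = max(1, 1) = 1
  ~((~p \/ ~~p) \/ ~~p): Gödel ¬ of 1 = 0 (operand ≠ 0)
  ~~((~p \/ ~~p) \/ ~~p): Gödel ¬ of 0 = 1 (operand is 0)
  Gödel value = 1
Łukasiewicz evaluation:
  ~p: Łukasiewicz ¬ gives 1 − 0.13 = 0.87
  ~p: Łukasiewicz ¬ gives 1 − 0.13 = 0.87
  ~~p: Łukasiewicz ¬ gives 1 − 0.87 = 0.13
  (~p \/ ~~p) = max(0.87, 0.13) = 0.87
  ~p: Łukasiewicz ¬ gives 1 − 0.13 = 0.87
  ~~p: Łukasiewicz ¬ gives 1 − 0.87 = 0.13
  ((~p \/ ~~p) \/ ~~p) = max(0.87, 0.13) = 0.87
  ~((~p \/ ~~p) \/ ~~p): Łukasiewicz ¬ gives 1 − 0.87 = 0.13
  ~~((~p \/ ~~p) \/ ~~p): Łukasiewicz ¬ gives 1 − 0.13 = 0.87
  Łukasiewicz value = 0.87
Difference: 1 − 0.87 = 0.13

0.13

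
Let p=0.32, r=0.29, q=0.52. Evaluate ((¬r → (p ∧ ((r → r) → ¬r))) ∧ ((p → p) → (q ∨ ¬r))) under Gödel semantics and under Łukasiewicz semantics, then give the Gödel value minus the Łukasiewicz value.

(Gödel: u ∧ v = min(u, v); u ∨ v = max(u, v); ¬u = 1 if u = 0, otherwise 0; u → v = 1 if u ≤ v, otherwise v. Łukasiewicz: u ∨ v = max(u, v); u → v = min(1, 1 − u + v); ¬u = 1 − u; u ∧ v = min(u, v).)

Gödel evaluation:
  ¬r: Gödel ¬ of 0.29 = 0 (operand ≠ 0)
  (r → r): 0.29 ≤ 0.29, so result = 1
  ¬r: Gödel ¬ of 0.29 = 0 (operand ≠ 0)
  ((r → r) → ¬r): 1 > 0, so result = 0
  (p ∧ ((r → r) → ¬r)) = min(0.32, 0) = 0
  (¬r → (p ∧ ((r → r) → ¬r))): 0 ≤ 0, so result = 1
  (p → p): 0.32 ≤ 0.32, so result = 1
  ¬r: Gödel ¬ of 0.29 = 0 (operand ≠ 0)
  (q ∨ ¬r) = max(0.52, 0) = 0.52
  ((p → p) → (q ∨ ¬r)): 1 > 0.52, so result = 0.52
  ((¬r → (p ∧ ((r → r) → ¬r))) ∧ ((p → p) → (q ∨ ¬r))) = min(1, 0.52) = 0.52
  Gödel value = 0.52
Łukasiewicz evaluation:
  ¬r: Łukasiewicz ¬ gives 1 − 0.29 = 0.71
  (r → r): min(1, 1 − 0.29 + 0.29) = 1
  ¬r: Łukasiewicz ¬ gives 1 − 0.29 = 0.71
  ((r → r) → ¬r): min(1, 1 − 1 + 0.71) = 0.71
  (p ∧ ((r → r) → ¬r)) = min(0.32, 0.71) = 0.32
  (¬r → (p ∧ ((r → r) → ¬r))): min(1, 1 − 0.71 + 0.32) = 0.61
  (p → p): min(1, 1 − 0.32 + 0.32) = 1
  ¬r: Łukasiewicz ¬ gives 1 − 0.29 = 0.71
  (q ∨ ¬r) = max(0.52, 0.71) = 0.71
  ((p → p) → (q ∨ ¬r)): min(1, 1 − 1 + 0.71) = 0.71
  ((¬r → (p ∧ ((r → r) → ¬r))) ∧ ((p → p) → (q ∨ ¬r))) = min(0.61, 0.71) = 0.61
  Łukasiewicz value = 0.61
Difference: 0.52 − 0.61 = -0.09

-0.09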